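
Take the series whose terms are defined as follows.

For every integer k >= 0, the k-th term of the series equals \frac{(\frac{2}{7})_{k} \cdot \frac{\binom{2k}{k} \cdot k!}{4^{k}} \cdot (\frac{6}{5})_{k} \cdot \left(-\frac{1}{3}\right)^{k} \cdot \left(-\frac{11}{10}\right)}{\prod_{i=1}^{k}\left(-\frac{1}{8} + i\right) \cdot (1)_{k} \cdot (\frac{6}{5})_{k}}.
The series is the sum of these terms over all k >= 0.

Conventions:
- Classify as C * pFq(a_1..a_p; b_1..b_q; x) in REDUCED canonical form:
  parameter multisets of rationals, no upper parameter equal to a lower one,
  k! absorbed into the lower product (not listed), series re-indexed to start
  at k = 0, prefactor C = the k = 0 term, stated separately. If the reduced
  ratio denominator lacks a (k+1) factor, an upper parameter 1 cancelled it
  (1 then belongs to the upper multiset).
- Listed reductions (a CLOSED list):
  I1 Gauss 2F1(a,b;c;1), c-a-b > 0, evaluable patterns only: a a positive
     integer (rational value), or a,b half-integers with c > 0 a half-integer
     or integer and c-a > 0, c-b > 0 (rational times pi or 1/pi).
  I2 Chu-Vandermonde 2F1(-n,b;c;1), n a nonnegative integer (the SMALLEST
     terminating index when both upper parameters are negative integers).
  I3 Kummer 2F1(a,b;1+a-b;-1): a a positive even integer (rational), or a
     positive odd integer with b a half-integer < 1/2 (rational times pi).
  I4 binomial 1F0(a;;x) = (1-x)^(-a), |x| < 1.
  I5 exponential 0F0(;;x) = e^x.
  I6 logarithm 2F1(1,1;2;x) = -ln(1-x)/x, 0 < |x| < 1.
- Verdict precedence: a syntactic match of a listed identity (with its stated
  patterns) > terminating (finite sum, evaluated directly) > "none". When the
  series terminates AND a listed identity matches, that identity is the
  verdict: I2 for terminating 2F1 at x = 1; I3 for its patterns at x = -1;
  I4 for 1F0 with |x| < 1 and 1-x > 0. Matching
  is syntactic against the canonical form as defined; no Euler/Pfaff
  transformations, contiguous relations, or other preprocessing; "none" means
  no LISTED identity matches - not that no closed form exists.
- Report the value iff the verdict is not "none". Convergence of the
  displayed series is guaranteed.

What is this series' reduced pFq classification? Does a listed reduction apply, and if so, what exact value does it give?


Canonical form: C = -\frac{11}{10} times 2F1 with upper {\frac{2}{7}, \frac{1}{2}}, lower {\frac{7}{8}}, x = -\frac{1}{3}. Verdict: none. No listed pattern accepts 2F1(\frac{2}{7}, \frac{1}{2}; \frac{7}{8}; -\frac{1}{3}).

Structural cue: with t_0 = -\frac{11}{10}, C(2k,k) (C = -11/10, x = -1/3) equals 4^k (1/2)_k / k!.
Term ratio: r(k) = -\frac{1}{3} * (k+\frac{2}{7}) (k+\frac{1}{2}) / [(k+\frac{7}{8}) (k+1)] - rational; roots negated = parameters, x = -\frac{1}{3}, C = -\frac{11}{10}.


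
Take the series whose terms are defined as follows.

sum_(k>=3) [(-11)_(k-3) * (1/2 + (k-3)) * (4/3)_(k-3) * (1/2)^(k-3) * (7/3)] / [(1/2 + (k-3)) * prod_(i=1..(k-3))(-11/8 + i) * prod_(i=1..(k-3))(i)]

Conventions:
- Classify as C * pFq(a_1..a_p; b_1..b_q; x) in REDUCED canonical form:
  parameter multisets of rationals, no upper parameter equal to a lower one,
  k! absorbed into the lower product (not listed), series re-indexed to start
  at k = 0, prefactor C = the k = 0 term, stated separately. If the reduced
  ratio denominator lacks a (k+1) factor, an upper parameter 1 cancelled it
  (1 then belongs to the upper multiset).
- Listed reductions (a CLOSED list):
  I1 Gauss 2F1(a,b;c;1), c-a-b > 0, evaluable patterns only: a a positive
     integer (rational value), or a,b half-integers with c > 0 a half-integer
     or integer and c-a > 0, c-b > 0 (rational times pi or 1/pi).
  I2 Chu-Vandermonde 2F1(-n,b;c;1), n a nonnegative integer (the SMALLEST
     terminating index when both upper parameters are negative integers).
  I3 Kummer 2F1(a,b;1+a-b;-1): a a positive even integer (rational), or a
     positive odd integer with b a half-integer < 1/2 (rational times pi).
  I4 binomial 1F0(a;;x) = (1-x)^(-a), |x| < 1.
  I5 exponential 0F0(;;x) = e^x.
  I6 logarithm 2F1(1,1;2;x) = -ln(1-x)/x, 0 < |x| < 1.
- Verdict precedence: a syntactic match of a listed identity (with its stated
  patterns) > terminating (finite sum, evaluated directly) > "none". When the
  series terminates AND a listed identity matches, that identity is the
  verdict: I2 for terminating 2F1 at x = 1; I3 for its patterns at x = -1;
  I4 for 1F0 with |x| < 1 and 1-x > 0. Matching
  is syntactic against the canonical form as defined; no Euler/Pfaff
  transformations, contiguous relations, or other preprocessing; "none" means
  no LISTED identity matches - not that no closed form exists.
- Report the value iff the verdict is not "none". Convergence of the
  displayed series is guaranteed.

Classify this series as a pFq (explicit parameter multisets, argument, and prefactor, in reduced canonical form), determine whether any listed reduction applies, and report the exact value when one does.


At argument 1/2: a 2F1 with upper {-11, 4/3}, lower {-3/8}, scaled by C = 7/3. Verdict: terminating - no listed pattern fits, but -11 in the upper list cuts the series at k = 11; direct evaluation. Hence: -128679915437504851/133948527924831633.

Key step: with t_0 = 7/3, the product of the first k integers (C = 7/3) is k!.
Term ratio: r(k) = (1/2) * (k-11) (k+4/3) / [(k-3/8) (k+1)] - rational in k, leading ratio (1/2); with t_0 = 7/3, classification follows.


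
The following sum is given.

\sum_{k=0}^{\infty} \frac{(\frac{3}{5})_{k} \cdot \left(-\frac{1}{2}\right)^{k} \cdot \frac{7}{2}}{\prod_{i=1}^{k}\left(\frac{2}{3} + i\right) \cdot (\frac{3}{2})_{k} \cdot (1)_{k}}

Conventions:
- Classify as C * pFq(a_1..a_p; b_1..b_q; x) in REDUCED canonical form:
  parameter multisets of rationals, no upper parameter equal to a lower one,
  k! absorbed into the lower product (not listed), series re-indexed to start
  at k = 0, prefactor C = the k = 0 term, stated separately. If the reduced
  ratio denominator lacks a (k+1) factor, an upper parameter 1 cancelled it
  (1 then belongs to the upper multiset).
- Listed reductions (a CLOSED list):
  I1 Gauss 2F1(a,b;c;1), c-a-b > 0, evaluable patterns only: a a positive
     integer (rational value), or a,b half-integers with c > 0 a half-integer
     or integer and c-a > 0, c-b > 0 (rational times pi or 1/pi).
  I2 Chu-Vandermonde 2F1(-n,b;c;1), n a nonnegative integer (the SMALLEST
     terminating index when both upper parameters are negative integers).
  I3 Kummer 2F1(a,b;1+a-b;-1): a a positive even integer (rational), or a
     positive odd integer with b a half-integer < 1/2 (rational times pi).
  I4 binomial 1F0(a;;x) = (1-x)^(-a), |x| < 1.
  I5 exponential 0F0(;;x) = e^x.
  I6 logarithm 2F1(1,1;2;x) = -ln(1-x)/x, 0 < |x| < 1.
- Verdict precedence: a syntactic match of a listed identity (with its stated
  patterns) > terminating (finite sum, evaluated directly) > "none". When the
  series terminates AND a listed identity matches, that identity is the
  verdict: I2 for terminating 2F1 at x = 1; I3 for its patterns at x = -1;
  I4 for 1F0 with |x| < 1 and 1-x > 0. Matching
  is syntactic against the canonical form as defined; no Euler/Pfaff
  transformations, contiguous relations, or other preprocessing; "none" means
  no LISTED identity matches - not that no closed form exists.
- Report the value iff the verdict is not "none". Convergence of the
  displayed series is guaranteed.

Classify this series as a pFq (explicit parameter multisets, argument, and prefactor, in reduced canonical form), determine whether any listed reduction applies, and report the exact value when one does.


Reduced: x = -\frac{1}{2}, 1F2, upper = {\frac{3}{5}}, lower = {\frac{3}{2}, \frac{5}{3}}, C = \frac{7}{2}. Verdict: none here - no I1-I6 shape fits x = -\frac{1}{2} with lower {\frac{3}{2}, \frac{5}{3}}.

The tell: t_0 being \frac{7}{2}, the lower running product (C = 7/2) is a rising factorial.
Ratio: r(k) = -\frac{1}{2} * (k+\frac{3}{5}) / [(k+\frac{3}{2}) (k+\frac{5}{3}) (k+1)] - rational in k. x = -\frac{1}{2}; t_0 = \frac{7}{2}; negate the roots.


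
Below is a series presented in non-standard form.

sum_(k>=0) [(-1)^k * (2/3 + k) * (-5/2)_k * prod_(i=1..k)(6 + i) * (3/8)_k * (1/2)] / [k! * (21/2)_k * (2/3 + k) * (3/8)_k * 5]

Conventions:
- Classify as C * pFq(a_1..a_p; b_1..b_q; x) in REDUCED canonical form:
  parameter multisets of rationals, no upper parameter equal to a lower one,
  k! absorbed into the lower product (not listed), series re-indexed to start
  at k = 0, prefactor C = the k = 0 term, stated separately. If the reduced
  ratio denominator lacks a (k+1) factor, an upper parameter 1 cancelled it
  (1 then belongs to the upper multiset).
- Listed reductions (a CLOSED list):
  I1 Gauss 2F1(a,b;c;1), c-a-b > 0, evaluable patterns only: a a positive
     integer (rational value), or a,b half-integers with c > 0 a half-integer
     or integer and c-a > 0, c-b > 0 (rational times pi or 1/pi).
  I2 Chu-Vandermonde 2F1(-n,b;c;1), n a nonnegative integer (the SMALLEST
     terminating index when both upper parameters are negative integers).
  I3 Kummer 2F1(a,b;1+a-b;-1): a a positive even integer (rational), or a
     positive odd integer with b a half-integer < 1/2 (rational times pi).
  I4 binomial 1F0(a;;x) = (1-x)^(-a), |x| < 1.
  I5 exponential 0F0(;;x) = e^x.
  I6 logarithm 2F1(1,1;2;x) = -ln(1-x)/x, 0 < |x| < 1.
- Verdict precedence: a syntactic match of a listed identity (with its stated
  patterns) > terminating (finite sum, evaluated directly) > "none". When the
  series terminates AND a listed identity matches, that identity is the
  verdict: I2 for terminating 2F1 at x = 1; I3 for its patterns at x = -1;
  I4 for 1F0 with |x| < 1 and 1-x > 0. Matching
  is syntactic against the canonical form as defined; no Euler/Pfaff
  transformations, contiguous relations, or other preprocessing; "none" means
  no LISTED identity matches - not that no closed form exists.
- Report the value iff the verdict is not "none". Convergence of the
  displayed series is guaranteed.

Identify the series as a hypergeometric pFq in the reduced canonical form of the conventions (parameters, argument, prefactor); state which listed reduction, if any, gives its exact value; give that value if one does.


Key step: with t_0 = 1/10, the constant factors (C = 1/10, x = -1) combine into one prefactor.
Consecutive-term ratio: r(k) = (-1) * (k-5/2) (k+7) / [(k+21/2) (k+1)] - poly over poly, x = (-1) from leading terms; C = 1/10 at k = 0.

At argument -1: a 2F1 with upper {-5/2, 7}, lower {21/2}, scaled by C = 1/10. Verdict: this is Kummer's theorem (I3) (x = -1; c = 21/2 equals 1+a-b for upper {-5/2, 7}: listed pattern). Sum: (969969/8388608) * pi.


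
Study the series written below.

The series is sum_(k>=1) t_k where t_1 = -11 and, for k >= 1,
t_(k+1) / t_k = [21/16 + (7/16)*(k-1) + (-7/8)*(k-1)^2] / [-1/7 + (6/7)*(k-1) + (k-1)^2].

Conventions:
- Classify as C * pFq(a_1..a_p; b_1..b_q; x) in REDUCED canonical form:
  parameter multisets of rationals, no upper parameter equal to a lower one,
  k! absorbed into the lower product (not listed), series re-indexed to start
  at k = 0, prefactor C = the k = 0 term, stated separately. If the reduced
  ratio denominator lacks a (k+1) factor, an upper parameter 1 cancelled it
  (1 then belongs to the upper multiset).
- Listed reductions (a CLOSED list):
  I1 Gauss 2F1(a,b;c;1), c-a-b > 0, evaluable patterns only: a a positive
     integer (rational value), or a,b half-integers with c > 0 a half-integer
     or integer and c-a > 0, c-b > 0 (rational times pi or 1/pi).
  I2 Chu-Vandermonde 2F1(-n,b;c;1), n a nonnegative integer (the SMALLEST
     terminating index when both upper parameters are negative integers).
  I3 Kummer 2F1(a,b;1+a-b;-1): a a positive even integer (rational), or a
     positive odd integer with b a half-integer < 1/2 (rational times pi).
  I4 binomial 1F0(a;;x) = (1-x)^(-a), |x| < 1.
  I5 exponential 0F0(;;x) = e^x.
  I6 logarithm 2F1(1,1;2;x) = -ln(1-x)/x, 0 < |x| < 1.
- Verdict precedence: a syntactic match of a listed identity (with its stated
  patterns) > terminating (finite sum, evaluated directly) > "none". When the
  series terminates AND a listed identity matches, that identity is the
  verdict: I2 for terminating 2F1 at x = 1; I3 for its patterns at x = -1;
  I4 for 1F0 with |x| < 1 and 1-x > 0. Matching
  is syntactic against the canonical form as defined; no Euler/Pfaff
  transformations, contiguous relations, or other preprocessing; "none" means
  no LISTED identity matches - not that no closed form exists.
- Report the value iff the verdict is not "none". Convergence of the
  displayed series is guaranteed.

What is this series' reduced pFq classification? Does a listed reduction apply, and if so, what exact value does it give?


The tell: t_0 being -11, factor the ratio over Q (C = -11): negated roots = parameters.
Adjacent-term ratio: r(k) = (-7/8) * (k-3/2) (k+1) / [(k-1/7) (k+1)] ; factor over Q: parameters, x = (-7/8), and C = -11.

With C = -11: the canonical form is 2F1(-3/2, 1; -1/7; -7/8). Verdict: none - at argument -7/8 the multisets {-3/2, 1} ; {-1/7} match no listed identity.


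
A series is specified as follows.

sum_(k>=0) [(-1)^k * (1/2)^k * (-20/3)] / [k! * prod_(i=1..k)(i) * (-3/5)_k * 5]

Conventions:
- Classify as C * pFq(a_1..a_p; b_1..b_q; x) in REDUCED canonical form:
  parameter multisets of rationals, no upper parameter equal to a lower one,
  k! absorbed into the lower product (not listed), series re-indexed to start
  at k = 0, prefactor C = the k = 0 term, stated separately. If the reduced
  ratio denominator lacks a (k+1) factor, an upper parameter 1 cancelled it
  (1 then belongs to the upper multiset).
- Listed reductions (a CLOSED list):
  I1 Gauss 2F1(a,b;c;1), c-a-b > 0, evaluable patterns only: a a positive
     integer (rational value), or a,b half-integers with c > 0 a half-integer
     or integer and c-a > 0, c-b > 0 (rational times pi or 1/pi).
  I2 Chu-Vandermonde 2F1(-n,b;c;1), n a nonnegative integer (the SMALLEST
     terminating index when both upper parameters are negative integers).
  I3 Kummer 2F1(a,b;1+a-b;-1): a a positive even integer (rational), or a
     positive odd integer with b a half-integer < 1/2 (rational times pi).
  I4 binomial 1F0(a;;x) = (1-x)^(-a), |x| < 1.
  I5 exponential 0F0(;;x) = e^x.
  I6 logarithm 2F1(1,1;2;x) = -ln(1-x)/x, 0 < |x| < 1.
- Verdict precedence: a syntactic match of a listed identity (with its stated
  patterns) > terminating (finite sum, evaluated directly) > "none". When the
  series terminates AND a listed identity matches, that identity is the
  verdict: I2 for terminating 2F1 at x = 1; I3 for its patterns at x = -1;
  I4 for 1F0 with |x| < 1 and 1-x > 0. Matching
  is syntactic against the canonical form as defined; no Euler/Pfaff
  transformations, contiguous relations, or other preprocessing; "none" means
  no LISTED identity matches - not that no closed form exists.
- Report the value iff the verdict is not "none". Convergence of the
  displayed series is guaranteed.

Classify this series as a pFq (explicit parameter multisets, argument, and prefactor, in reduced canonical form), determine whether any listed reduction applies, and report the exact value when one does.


Prefactor -4/3, argument -1/2: 0F2 with upper {-} over lower {-3/5, 1}. Verdict: none - this 0F2 at x = -1/2 matches no listed pattern, and upper {-} holds no stopper.

The tell: with t_0 = -4/3, the lower running product (C = -4/3) is a rising factorial.
Term ratio: r(k) = (-1/2) * 1 / [(k-3/5) (k+1) (k+1)] - rational in k, leading ratio (-1/2); with t_0 = -4/3, classification follows.


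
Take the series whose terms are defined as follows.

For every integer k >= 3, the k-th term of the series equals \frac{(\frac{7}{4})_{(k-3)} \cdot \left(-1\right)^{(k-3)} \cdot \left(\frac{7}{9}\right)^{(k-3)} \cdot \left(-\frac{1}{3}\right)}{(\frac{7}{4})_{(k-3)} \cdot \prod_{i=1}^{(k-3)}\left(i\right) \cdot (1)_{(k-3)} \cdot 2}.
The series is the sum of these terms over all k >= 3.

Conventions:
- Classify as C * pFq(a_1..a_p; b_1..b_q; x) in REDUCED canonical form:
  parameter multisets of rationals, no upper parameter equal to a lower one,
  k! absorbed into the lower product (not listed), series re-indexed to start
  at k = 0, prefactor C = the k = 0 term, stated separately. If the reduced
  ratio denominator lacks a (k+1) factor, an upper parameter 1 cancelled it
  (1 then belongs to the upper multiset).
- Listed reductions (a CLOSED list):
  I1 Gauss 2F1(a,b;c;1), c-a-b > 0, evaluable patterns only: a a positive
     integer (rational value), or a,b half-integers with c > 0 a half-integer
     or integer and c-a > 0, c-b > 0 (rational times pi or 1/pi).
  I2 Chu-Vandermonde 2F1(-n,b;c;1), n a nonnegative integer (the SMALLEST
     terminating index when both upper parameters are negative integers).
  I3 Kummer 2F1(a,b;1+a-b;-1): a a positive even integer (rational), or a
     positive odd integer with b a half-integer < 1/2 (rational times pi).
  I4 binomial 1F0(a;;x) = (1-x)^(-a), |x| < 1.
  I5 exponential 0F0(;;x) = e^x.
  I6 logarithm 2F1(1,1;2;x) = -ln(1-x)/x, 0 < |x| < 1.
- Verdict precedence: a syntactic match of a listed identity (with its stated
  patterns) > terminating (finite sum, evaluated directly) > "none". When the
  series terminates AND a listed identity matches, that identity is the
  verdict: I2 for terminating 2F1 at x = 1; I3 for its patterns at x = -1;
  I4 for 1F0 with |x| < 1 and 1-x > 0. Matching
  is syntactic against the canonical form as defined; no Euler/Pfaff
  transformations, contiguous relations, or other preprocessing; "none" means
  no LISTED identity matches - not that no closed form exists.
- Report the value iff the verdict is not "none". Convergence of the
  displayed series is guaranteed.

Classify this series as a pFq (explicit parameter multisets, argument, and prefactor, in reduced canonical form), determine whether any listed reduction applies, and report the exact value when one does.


Reduced: x = -\frac{7}{9}, 0F1, upper = {-}, lower = {1}, C = -\frac{1}{6}. Verdict: none. No listed pattern accepts 0F1(-; 1; -\frac{7}{9}).

The tell: with t_0 = -\frac{1}{6}, the constant factors (prefactor -1/6) combine into one prefactor.
Consecutive-term ratio: r(k) = -\frac{7}{9} * 1 / [(k+1) (k+1)] - poly over poly, x = -\frac{7}{9} from leading terms; C = -\frac{1}{6} at k = 0.


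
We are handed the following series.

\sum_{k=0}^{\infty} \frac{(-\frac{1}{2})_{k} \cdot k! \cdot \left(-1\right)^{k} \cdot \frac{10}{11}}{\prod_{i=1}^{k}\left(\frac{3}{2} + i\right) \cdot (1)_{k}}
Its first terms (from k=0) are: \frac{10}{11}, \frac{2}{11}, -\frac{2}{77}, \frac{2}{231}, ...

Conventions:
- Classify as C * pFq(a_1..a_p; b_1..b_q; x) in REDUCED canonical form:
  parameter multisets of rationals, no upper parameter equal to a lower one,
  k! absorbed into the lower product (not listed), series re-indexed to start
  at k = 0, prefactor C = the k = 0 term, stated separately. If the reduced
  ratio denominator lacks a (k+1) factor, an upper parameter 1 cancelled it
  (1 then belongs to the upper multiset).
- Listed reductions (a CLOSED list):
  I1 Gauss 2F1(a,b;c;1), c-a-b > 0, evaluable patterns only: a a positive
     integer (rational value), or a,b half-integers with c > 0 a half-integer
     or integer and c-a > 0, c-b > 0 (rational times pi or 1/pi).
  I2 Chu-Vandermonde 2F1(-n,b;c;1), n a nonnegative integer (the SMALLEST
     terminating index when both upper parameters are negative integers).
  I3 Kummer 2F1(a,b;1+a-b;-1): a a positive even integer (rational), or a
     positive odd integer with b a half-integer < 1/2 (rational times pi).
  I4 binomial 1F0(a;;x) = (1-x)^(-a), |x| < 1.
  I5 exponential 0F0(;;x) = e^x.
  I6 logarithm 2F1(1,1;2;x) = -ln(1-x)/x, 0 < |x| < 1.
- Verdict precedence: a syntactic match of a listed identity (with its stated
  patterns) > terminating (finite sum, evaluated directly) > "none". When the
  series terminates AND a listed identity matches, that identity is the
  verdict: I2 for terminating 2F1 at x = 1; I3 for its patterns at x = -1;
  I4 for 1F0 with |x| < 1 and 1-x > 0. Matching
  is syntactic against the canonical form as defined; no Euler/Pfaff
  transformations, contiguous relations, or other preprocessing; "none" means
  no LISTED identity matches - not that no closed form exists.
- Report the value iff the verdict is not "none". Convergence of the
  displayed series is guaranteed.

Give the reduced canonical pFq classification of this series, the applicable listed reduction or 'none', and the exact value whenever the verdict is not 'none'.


The series (x = -1) is 2F1: upper {-\frac{1}{2}, 1}, lower {\frac{5}{2}}, prefactor \frac{10}{11}. Verdict (x = -1): Kummer (I3) applies (x = -1; c = \frac{5}{2} equals 1+a-b for upper {-\frac{1}{2}, 1}: listed pattern). Value: \frac{15}{44} \cdot \pi.

The tell: with t_0 = \frac{10}{11}, the factorial ratio (C = 10/11) (k+a-1)!/(a-1)! is a rising factorial (a)_k.
Consecutive-term ratio: r(k) = -1 * (k-\frac{1}{2}) (k+1) / [(k+\frac{5}{2}) (k+1)] ; factor over Q: parameters, x = -1, and C = \frac{10}{11}.


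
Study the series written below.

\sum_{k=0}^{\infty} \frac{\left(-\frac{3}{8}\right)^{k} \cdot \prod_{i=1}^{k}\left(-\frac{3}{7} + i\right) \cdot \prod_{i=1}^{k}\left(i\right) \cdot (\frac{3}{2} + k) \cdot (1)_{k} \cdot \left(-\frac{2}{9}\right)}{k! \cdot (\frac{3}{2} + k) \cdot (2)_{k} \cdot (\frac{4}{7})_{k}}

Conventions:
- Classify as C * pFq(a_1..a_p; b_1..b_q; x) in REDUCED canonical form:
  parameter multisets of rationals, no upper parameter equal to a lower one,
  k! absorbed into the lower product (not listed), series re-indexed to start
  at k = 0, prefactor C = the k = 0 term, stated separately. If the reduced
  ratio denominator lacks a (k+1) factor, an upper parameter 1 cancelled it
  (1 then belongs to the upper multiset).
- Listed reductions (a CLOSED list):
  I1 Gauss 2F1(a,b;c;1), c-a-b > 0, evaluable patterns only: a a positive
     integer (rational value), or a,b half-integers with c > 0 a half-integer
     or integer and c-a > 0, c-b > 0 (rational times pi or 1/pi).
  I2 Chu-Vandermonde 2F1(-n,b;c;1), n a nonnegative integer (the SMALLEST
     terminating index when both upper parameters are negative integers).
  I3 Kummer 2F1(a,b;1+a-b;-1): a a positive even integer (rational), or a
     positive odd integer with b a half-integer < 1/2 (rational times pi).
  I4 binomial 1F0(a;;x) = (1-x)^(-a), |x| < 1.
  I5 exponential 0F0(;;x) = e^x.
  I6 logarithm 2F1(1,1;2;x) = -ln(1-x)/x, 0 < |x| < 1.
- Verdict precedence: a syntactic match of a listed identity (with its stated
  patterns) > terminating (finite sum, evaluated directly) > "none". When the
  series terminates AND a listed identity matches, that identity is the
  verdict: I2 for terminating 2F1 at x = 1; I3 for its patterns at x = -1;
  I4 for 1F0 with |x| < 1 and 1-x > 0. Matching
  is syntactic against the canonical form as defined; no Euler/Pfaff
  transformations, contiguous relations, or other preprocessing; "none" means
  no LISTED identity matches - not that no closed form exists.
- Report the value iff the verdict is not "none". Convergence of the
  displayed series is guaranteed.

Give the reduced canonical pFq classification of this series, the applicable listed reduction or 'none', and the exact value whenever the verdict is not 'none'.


x = -\frac{3}{8} here; the reduced form reads 2F1, upper {1, 1}, lower {2}, C = -\frac{2}{9}. Verdict: the I6 logarithm reduction fires (the logarithm: parameters (1,1;2), x = -\frac{3}{8}). Exact value: \left(-\frac{16}{27}\right) \cdot \ln\left(\frac{11}{8}\right).

Key observation: from the first term -\frac{2}{9}: k + 3/2 divides numerator and denominator alike; C = -2/9, x = -3/8 after cancelling.
Ratio: r(k) = -\frac{3}{8} * (k+1) (k+1) / [(k+2) (k+1)] - rational in k, leading ratio -\frac{3}{8}; with t_0 = -\frac{2}{9}, classification follows.


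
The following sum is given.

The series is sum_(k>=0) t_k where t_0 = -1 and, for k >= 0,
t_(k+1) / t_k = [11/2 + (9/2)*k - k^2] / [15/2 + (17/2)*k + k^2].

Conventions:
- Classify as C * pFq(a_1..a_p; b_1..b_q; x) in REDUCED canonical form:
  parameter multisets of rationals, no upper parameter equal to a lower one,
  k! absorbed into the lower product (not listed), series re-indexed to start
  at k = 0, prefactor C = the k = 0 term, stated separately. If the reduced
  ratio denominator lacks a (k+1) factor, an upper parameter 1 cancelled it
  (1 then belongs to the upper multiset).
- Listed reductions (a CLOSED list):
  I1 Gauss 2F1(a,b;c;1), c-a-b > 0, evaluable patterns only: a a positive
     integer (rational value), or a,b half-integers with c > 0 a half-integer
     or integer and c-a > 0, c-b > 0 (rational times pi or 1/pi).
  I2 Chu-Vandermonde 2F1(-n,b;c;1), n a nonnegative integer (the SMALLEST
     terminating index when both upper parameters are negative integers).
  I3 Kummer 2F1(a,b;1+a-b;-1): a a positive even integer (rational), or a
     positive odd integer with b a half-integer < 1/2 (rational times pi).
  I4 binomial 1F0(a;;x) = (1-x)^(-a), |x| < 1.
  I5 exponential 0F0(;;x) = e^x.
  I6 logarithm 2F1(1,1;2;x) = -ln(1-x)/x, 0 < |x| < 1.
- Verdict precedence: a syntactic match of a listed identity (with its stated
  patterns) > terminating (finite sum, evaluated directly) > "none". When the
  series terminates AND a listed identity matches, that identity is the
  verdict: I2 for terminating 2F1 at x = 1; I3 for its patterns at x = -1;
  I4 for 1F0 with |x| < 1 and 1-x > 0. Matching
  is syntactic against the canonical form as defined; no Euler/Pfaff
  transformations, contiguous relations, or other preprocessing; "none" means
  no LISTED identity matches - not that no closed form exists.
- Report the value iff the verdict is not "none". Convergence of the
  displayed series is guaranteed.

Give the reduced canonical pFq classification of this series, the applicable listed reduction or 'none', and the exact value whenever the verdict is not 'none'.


Canonical form: C = -1 times 2F1 with upper {-11/2, 1}, lower {15/2}, x = -1. Verdict: Kummer (I3) fires (x = -1; c = 15/2 equals 1+a-b for upper {-11/2, 1}: listed pattern). Hence: (-3003/4096) * pi.

The tell: t_0 being -1, roots of the ratio polynomials (C = -1) are the negated parameters.
Consecutive-term ratio: r(k) = (-1) * (k-11/2) (k+1) / [(k+15/2) (k+1)] - rational; roots negated = parameters, x = (-1), C = -1.


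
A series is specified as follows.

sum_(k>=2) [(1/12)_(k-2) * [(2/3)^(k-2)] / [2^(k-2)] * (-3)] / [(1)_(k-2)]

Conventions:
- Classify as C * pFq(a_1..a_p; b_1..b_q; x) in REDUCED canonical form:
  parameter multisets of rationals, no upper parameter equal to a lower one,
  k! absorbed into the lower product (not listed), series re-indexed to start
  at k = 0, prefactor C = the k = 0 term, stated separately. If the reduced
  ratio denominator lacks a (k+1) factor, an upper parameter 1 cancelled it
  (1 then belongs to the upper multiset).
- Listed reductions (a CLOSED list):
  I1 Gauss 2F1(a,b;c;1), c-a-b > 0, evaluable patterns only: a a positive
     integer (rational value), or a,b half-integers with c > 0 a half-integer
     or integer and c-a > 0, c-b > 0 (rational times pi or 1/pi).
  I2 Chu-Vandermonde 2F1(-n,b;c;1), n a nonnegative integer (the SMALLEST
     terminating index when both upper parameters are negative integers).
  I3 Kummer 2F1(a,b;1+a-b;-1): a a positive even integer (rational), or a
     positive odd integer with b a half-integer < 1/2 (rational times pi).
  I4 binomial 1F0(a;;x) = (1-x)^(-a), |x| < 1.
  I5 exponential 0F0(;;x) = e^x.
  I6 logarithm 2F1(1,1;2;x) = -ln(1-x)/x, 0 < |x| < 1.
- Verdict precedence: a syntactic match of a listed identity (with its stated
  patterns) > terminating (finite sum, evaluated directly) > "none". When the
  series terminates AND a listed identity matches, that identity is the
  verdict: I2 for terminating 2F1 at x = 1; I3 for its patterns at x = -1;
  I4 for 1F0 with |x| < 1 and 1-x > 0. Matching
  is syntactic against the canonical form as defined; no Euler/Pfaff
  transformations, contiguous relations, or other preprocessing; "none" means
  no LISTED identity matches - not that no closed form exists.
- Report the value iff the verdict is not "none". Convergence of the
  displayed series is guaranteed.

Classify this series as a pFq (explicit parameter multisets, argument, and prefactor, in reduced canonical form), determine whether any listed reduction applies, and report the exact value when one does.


Prefactor -3, argument 1/3: 1F0 with upper {1/12} over lower {-}. Verdict: the binomial series (I4) applies (the 1F0 binomial series: exponent -1/12, x = 1/3). Value: (-3) * (2/3)^(-1/12).

Key step: t_0 being -3, (1)_k (C = -3, x = 1/3) is k! itself.
Step ratio: r(k) = (1/3) * (k+1/12) / [(k+1)] - rational; roots negated = parameters, x = (1/3), C = -3.


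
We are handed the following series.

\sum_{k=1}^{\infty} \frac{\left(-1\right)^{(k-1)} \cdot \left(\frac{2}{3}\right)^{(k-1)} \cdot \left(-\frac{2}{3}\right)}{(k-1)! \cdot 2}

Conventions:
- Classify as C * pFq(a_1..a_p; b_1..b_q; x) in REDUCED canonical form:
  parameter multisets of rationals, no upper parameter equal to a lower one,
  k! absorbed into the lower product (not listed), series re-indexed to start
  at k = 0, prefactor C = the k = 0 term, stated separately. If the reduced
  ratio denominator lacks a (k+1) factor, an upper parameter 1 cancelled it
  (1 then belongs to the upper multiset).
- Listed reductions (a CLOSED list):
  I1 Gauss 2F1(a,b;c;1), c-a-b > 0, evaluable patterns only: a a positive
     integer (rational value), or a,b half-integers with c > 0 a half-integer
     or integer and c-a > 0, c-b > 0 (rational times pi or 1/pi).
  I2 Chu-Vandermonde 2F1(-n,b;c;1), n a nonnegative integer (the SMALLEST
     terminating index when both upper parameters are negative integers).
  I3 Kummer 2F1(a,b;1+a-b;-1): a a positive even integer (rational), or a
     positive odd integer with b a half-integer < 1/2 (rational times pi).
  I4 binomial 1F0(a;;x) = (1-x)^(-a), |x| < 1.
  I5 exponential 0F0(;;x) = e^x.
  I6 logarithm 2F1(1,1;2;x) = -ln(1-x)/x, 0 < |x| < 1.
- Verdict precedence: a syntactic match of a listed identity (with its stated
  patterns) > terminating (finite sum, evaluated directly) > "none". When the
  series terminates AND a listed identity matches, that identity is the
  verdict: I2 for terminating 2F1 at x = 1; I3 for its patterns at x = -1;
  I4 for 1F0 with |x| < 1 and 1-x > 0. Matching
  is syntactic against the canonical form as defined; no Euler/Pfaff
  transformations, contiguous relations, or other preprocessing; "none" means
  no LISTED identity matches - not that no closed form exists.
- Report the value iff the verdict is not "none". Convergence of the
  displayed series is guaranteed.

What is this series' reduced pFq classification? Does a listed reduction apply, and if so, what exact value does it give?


This is -\frac{1}{3} * 0F0(-; -; -\frac{2}{3}) in reduced canonical form. Verdict: the exponential series (I5) matches (the 0F0 exponential series at x = -\frac{2}{3}). Sum: \left(-\frac{1}{3}\right) \cdot e^{-\frac{2}{3}}.

First insight: with t_0 = -\frac{1}{3}, the (-1)^k factor (C = -1/3, x = -2/3) folds into the argument's sign.
Adjacent-term ratio: r(k) = -\frac{2}{3} * 1 / [(k+1)] ; factor over Q: parameters, x = -\frac{2}{3}, and C = -\frac{1}{3}.


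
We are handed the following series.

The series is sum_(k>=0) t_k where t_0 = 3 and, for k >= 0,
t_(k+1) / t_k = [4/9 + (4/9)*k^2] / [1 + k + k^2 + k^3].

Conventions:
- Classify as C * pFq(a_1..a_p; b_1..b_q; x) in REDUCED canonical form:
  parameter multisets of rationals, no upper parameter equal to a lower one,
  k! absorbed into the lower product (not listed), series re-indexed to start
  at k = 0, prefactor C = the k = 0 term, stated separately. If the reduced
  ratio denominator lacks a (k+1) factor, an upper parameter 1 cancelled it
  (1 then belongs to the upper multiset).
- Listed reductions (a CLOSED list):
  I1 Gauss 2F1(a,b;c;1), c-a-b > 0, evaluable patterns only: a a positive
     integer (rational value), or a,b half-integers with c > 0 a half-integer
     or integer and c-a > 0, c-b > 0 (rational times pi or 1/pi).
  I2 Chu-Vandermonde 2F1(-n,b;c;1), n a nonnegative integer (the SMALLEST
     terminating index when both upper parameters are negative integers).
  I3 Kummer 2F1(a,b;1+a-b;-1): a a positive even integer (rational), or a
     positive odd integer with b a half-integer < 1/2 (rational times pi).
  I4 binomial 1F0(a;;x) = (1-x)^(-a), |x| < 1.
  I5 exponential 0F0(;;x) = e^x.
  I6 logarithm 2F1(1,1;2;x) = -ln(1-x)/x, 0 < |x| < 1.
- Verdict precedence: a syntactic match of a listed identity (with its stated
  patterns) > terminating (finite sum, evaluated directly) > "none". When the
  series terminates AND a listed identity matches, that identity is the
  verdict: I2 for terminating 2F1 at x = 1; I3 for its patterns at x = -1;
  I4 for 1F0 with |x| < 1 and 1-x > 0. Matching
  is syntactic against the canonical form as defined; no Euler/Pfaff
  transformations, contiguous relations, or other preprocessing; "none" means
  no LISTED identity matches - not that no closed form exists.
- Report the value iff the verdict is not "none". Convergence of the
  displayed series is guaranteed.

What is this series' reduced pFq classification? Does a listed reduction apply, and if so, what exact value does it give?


The tell: t_0 being 3, factor the ratio over Q (C = 3, x = 4/9): negated roots = parameters.
Adjacent-term ratio: r(k) = (4/9) * 1 / [(k+1)] - rational in k. x = (4/9); t_0 = 3; negate the roots.

Canonical form: C = 3 times 0F0 with upper {-}, lower {-}, x = 4/9. Verdict: the I5 exponential reduction applies (the 0F0 exponential series at x = 4/9). Sum: 3 * e^(4/9).


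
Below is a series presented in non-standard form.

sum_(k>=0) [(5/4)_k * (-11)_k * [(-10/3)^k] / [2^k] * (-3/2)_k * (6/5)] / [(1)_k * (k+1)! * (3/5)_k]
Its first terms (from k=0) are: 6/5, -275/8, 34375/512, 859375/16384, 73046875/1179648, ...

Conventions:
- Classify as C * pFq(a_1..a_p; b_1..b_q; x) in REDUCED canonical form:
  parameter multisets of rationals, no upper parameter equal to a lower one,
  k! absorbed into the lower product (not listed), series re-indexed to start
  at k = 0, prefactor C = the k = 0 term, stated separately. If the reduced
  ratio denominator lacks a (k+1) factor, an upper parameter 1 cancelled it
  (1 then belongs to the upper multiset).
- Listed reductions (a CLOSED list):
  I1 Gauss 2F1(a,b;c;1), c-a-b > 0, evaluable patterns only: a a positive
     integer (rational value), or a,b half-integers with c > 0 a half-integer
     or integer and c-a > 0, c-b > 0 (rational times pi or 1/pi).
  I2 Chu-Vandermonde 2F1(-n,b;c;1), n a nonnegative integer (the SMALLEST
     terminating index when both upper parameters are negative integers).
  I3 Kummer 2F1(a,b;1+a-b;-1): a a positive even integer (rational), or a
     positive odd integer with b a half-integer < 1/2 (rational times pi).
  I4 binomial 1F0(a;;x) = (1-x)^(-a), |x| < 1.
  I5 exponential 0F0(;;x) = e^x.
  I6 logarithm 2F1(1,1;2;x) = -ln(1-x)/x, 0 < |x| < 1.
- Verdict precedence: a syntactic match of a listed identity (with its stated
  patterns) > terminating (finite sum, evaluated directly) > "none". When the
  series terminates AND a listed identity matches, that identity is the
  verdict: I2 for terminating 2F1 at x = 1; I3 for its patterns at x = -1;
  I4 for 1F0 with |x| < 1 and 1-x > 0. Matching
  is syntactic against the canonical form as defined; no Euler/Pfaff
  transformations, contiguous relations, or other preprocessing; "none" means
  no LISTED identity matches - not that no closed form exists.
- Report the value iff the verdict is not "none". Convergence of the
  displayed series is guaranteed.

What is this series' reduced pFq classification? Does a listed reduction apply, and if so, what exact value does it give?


With C = 6/5: the canonical form is 3F2(-11, -3/2, 5/4; 3/5, 2; -5/3). Verdict: terminating - upper parameter -11 makes this a finite sum (last index 11), evaluated exactly. Hence: 107930736037565215511562484831/294276494815361642665082880.

Key observation: x = (-5/3) and (1)_k (prefactor 6/5) is k! itself.
Adjacent-term ratio: r(k) = (-5/3) * (k-11) (k-3/2) (k+5/4) / [(k+3/5) (k+2) (k+1)] - rational; roots negated = parameters, x = (-5/3), C = 6/5.


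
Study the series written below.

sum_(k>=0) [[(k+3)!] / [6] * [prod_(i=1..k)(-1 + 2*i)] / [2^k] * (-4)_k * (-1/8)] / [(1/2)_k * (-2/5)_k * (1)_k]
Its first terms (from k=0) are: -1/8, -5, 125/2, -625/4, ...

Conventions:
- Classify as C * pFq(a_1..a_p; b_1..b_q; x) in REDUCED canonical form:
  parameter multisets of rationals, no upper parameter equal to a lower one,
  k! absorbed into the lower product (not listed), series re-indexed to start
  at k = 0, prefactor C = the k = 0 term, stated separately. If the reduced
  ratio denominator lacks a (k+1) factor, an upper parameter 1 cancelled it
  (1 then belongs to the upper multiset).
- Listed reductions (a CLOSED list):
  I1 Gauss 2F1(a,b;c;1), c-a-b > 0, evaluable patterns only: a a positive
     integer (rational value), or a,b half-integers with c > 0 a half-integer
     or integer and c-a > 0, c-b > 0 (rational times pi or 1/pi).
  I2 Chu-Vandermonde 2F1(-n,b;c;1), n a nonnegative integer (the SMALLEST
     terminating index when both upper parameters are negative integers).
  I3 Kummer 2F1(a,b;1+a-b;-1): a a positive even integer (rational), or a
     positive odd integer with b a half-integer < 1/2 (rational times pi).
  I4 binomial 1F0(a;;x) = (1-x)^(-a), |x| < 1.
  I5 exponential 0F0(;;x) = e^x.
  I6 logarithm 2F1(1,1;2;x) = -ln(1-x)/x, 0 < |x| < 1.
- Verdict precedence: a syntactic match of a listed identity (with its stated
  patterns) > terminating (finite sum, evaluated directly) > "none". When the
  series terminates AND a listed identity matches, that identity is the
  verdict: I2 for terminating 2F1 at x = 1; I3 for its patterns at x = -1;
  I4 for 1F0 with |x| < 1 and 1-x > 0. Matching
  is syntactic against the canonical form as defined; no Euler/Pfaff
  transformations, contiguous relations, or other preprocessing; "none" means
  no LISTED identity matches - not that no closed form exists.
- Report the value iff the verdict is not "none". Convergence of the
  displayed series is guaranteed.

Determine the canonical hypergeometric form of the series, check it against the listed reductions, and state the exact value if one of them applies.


Prefactor -1/8, argument 1: 2F1 with upper {-4, 4} over lower {-2/5}. Verdict at x = 1: Vandermonde's identity (I2) matches (terminating 2F1 at x = 1 with n = 4, b = 4, c = -2/5). Exact value: 1309/208.

The tell: t_0 being -1/8, (1)_k (C = -1/8) is k! itself.
Adjacent-term ratio: r(k) = 1 * (k-4) (k+4) / [(k-2/5) (k+1)] - poly over poly, x = 1 from leading terms; C = -1/8 at k = 0.


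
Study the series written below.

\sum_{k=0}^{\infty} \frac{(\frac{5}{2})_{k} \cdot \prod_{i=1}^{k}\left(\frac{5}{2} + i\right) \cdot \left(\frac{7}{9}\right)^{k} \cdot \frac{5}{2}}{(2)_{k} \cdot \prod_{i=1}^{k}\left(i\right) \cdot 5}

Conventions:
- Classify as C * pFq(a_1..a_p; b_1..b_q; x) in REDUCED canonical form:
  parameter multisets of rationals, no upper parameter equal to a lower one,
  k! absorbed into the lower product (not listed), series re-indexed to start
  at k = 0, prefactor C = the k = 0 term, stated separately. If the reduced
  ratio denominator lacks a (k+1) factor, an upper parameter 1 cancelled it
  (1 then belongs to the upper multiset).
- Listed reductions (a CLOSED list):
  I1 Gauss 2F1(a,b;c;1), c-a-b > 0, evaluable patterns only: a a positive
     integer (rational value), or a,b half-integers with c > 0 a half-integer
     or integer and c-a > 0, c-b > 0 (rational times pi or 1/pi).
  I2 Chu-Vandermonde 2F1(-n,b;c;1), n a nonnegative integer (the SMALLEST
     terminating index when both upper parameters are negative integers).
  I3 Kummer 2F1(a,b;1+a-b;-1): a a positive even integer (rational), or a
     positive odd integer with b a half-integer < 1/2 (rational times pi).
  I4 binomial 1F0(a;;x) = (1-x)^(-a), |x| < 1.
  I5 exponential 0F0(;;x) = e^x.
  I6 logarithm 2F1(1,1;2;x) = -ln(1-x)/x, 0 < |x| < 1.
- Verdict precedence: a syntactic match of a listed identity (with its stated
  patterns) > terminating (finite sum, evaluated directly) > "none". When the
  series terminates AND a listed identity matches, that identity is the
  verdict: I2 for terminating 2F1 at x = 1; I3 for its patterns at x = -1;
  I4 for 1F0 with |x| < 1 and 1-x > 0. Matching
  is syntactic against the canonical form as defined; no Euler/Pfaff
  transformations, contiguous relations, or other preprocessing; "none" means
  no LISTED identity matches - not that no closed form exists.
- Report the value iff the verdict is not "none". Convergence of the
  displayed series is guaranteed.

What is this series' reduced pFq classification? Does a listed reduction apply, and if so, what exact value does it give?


Prefactor \frac{1}{2}, argument \frac{7}{9}: 2F1 with upper {\frac{5}{2}, \frac{7}{2}} over lower {2}. Verdict: none here - no I1-I6 shape fits x = \frac{7}{9} with lower {2}.

Key step: from the first term \frac{1}{2}: the running product (C = 1/2) telescopes to a rising factorial.
Adjacent-term ratio: r(k) = \frac{7}{9} * (k+\frac{5}{2}) (k+\frac{7}{2}) / [(k+2) (k+1)] - rational; roots negated = parameters, x = \frac{7}{9}, C = \frac{1}{2}.
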